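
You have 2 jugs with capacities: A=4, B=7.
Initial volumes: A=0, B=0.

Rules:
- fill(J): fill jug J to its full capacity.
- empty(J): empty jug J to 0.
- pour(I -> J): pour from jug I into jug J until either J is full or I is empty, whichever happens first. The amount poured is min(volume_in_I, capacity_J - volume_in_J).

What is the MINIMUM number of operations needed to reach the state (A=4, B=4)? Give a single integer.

Answer: 3

Derivation:
BFS from (A=0, B=0). One shortest path:
  1. fill(A) -> (A=4 B=0)
  2. pour(A -> B) -> (A=0 B=4)
  3. fill(A) -> (A=4 B=4)
Reached target in 3 moves.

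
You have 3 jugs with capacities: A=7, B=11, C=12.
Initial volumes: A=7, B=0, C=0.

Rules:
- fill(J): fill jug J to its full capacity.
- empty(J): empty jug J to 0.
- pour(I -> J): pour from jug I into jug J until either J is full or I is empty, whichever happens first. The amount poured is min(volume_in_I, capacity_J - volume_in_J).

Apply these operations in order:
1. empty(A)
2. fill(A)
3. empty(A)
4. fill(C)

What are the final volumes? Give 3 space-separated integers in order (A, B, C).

Step 1: empty(A) -> (A=0 B=0 C=0)
Step 2: fill(A) -> (A=7 B=0 C=0)
Step 3: empty(A) -> (A=0 B=0 C=0)
Step 4: fill(C) -> (A=0 B=0 C=12)

Answer: 0 0 12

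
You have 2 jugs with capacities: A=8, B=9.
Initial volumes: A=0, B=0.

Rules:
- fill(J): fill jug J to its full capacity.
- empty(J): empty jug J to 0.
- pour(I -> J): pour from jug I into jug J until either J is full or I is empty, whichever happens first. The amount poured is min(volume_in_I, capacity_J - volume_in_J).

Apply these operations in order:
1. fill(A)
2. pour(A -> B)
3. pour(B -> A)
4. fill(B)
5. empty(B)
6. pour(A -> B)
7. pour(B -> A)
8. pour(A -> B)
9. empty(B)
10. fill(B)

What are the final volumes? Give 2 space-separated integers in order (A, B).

Step 1: fill(A) -> (A=8 B=0)
Step 2: pour(A -> B) -> (A=0 B=8)
Step 3: pour(B -> A) -> (A=8 B=0)
Step 4: fill(B) -> (A=8 B=9)
Step 5: empty(B) -> (A=8 B=0)
Step 6: pour(A -> B) -> (A=0 B=8)
Step 7: pour(B -> A) -> (A=8 B=0)
Step 8: pour(A -> B) -> (A=0 B=8)
Step 9: empty(B) -> (A=0 B=0)
Step 10: fill(B) -> (A=0 B=9)

Answer: 0 9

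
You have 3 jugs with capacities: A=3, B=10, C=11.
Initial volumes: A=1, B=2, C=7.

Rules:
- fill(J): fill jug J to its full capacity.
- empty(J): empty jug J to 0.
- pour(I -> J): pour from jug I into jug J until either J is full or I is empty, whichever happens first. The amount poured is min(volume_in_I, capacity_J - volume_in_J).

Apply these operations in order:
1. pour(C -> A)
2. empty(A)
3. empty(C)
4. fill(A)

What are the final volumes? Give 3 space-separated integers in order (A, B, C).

Answer: 3 2 0

Derivation:
Step 1: pour(C -> A) -> (A=3 B=2 C=5)
Step 2: empty(A) -> (A=0 B=2 C=5)
Step 3: empty(C) -> (A=0 B=2 C=0)
Step 4: fill(A) -> (A=3 B=2 C=0)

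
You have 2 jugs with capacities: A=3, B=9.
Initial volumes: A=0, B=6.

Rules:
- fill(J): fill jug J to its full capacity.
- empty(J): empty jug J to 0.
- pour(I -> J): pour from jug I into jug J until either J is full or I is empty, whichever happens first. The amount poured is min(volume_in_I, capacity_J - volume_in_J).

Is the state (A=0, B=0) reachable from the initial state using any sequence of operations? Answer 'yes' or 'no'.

Answer: yes

Derivation:
BFS from (A=0, B=6):
  1. empty(B) -> (A=0 B=0)
Target reached → yes.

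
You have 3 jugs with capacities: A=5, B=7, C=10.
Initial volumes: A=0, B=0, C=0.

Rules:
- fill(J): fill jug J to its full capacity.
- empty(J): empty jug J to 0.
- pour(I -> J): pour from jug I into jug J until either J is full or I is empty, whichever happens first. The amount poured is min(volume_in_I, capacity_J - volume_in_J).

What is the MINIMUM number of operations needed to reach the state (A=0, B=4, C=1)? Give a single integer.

Answer: 8

Derivation:
BFS from (A=0, B=0, C=0). One shortest path:
  1. fill(C) -> (A=0 B=0 C=10)
  2. pour(C -> B) -> (A=0 B=7 C=3)
  3. pour(B -> A) -> (A=5 B=2 C=3)
  4. pour(A -> C) -> (A=0 B=2 C=8)
  5. pour(B -> A) -> (A=2 B=0 C=8)
  6. pour(C -> B) -> (A=2 B=7 C=1)
  7. pour(B -> A) -> (A=5 B=4 C=1)
  8. empty(A) -> (A=0 B=4 C=1)
Reached target in 8 moves.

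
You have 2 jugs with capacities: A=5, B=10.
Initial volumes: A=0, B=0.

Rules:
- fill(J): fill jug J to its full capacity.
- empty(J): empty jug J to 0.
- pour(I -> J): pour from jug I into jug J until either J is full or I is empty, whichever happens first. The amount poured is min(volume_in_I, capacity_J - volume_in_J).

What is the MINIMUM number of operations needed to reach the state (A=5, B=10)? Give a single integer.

BFS from (A=0, B=0). One shortest path:
  1. fill(A) -> (A=5 B=0)
  2. fill(B) -> (A=5 B=10)
Reached target in 2 moves.

Answer: 2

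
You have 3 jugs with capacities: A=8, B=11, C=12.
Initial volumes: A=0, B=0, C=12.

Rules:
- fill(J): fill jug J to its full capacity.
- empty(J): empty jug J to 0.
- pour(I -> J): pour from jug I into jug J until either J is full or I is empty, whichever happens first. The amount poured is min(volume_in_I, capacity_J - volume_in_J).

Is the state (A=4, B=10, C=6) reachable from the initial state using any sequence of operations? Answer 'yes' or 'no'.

BFS explored all 634 reachable states.
Reachable set includes: (0,0,0), (0,0,1), (0,0,2), (0,0,3), (0,0,4), (0,0,5), (0,0,6), (0,0,7), (0,0,8), (0,0,9), (0,0,10), (0,0,11) ...
Target (A=4, B=10, C=6) not in reachable set → no.

Answer: no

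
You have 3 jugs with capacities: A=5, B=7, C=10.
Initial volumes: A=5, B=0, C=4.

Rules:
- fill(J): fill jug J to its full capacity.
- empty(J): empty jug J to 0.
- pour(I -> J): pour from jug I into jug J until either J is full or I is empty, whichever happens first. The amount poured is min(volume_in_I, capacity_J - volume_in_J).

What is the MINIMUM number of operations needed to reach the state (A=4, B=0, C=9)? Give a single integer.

Answer: 8

Derivation:
BFS from (A=5, B=0, C=4). One shortest path:
  1. empty(A) -> (A=0 B=0 C=4)
  2. fill(B) -> (A=0 B=7 C=4)
  3. pour(B -> A) -> (A=5 B=2 C=4)
  4. empty(A) -> (A=0 B=2 C=4)
  5. pour(C -> A) -> (A=4 B=2 C=0)
  6. pour(B -> C) -> (A=4 B=0 C=2)
  7. fill(B) -> (A=4 B=7 C=2)
  8. pour(B -> C) -> (A=4 B=0 C=9)
Reached target in 8 moves.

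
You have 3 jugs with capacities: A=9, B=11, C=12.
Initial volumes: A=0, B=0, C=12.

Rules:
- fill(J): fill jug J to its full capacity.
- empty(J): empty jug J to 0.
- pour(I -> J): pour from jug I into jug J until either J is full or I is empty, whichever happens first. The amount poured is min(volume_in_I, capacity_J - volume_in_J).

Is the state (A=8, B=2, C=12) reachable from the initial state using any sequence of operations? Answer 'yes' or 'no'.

BFS from (A=0, B=0, C=12):
  1. fill(B) -> (A=0 B=11 C=12)
  2. empty(C) -> (A=0 B=11 C=0)
  3. pour(B -> C) -> (A=0 B=0 C=11)
  4. fill(B) -> (A=0 B=11 C=11)
  5. pour(B -> A) -> (A=9 B=2 C=11)
  6. pour(A -> C) -> (A=8 B=2 C=12)
Target reached → yes.

Answer: yes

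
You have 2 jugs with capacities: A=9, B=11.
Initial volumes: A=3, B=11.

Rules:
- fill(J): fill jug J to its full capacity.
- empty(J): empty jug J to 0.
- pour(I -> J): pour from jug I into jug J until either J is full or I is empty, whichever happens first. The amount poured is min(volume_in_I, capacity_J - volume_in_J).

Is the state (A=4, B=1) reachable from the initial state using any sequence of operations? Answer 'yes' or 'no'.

Answer: no

Derivation:
BFS explored all 40 reachable states.
Reachable set includes: (0,0), (0,1), (0,2), (0,3), (0,4), (0,5), (0,6), (0,7), (0,8), (0,9), (0,10), (0,11) ...
Target (A=4, B=1) not in reachable set → no.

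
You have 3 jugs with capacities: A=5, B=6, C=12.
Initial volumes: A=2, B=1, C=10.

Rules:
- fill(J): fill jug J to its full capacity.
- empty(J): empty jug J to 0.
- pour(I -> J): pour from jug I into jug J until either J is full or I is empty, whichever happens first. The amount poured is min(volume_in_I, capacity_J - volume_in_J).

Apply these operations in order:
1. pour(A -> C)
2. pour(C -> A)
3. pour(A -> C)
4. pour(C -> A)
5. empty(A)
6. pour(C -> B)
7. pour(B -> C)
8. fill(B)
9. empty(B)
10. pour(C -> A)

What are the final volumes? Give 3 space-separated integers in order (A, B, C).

Answer: 5 0 3

Derivation:
Step 1: pour(A -> C) -> (A=0 B=1 C=12)
Step 2: pour(C -> A) -> (A=5 B=1 C=7)
Step 3: pour(A -> C) -> (A=0 B=1 C=12)
Step 4: pour(C -> A) -> (A=5 B=1 C=7)
Step 5: empty(A) -> (A=0 B=1 C=7)
Step 6: pour(C -> B) -> (A=0 B=6 C=2)
Step 7: pour(B -> C) -> (A=0 B=0 C=8)
Step 8: fill(B) -> (A=0 B=6 C=8)
Step 9: empty(B) -> (A=0 B=0 C=8)
Step 10: pour(C -> A) -> (A=5 B=0 C=3)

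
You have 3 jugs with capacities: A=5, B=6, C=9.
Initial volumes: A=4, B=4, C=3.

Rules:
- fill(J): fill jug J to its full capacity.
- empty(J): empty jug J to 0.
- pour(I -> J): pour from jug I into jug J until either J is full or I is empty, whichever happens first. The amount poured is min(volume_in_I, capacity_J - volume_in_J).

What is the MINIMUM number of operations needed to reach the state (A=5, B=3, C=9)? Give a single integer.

BFS from (A=4, B=4, C=3). One shortest path:
  1. fill(C) -> (A=4 B=4 C=9)
  2. pour(B -> A) -> (A=5 B=3 C=9)
Reached target in 2 moves.

Answer: 2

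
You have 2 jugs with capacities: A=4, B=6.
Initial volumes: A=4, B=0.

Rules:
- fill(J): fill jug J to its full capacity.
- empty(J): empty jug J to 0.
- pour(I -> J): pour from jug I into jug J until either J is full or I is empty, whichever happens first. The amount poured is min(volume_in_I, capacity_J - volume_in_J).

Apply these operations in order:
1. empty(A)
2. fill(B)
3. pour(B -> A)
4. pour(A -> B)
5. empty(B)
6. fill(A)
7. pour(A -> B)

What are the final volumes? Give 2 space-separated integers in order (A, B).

Step 1: empty(A) -> (A=0 B=0)
Step 2: fill(B) -> (A=0 B=6)
Step 3: pour(B -> A) -> (A=4 B=2)
Step 4: pour(A -> B) -> (A=0 B=6)
Step 5: empty(B) -> (A=0 B=0)
Step 6: fill(A) -> (A=4 B=0)
Step 7: pour(A -> B) -> (A=0 B=4)

Answer: 0 4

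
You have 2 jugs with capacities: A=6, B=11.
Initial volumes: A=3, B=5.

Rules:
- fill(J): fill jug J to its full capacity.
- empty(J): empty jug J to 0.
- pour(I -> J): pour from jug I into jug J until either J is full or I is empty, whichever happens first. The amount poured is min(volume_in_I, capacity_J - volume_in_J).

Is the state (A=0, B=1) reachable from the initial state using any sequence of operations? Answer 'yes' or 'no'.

BFS from (A=3, B=5):
  1. fill(A) -> (A=6 B=5)
  2. empty(B) -> (A=6 B=0)
  3. pour(A -> B) -> (A=0 B=6)
  4. fill(A) -> (A=6 B=6)
  5. pour(A -> B) -> (A=1 B=11)
  6. empty(B) -> (A=1 B=0)
  7. pour(A -> B) -> (A=0 B=1)
Target reached → yes.

Answer: yes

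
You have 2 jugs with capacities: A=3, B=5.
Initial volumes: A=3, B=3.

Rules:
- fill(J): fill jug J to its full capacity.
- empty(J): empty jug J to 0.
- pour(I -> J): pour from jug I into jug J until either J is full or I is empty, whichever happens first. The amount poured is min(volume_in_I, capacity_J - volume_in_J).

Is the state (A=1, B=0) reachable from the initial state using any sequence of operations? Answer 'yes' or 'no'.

Answer: yes

Derivation:
BFS from (A=3, B=3):
  1. pour(A -> B) -> (A=1 B=5)
  2. empty(B) -> (A=1 B=0)
Target reached → yes.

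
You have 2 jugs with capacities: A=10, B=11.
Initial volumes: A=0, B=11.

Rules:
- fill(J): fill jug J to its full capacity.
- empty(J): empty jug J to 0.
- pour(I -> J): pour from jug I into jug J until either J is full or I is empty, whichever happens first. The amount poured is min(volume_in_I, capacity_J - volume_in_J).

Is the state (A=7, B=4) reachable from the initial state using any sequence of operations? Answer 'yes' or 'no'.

BFS explored all 42 reachable states.
Reachable set includes: (0,0), (0,1), (0,2), (0,3), (0,4), (0,5), (0,6), (0,7), (0,8), (0,9), (0,10), (0,11) ...
Target (A=7, B=4) not in reachable set → no.

Answer: no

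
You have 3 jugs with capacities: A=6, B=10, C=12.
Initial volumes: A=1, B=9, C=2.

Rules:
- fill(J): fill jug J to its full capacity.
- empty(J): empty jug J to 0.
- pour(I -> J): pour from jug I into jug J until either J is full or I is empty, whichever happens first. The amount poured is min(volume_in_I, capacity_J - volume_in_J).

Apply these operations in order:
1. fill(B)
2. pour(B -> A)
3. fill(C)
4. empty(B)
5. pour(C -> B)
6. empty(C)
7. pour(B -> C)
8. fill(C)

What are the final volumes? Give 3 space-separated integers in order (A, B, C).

Answer: 6 0 12

Derivation:
Step 1: fill(B) -> (A=1 B=10 C=2)
Step 2: pour(B -> A) -> (A=6 B=5 C=2)
Step 3: fill(C) -> (A=6 B=5 C=12)
Step 4: empty(B) -> (A=6 B=0 C=12)
Step 5: pour(C -> B) -> (A=6 B=10 C=2)
Step 6: empty(C) -> (A=6 B=10 C=0)
Step 7: pour(B -> C) -> (A=6 B=0 C=10)
Step 8: fill(C) -> (A=6 B=0 C=12)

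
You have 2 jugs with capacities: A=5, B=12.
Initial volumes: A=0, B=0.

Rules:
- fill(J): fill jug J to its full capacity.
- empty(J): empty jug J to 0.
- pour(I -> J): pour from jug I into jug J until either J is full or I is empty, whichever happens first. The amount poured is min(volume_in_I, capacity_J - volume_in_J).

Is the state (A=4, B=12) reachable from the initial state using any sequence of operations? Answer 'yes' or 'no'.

Answer: yes

Derivation:
BFS from (A=0, B=0):
  1. fill(B) -> (A=0 B=12)
  2. pour(B -> A) -> (A=5 B=7)
  3. empty(A) -> (A=0 B=7)
  4. pour(B -> A) -> (A=5 B=2)
  5. empty(A) -> (A=0 B=2)
  6. pour(B -> A) -> (A=2 B=0)
  7. fill(B) -> (A=2 B=12)
  8. pour(B -> A) -> (A=5 B=9)
  9. empty(A) -> (A=0 B=9)
  10. pour(B -> A) -> (A=5 B=4)
  11. empty(A) -> (A=0 B=4)
  12. pour(B -> A) -> (A=4 B=0)
  13. fill(B) -> (A=4 B=12)
Target reached → yes.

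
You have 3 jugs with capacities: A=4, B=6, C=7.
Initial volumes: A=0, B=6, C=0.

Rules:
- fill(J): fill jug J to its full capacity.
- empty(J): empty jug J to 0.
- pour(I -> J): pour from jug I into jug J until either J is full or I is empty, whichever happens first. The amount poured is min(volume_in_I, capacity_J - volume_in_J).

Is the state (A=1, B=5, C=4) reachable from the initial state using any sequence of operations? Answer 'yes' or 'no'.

Answer: no

Derivation:
BFS explored all 190 reachable states.
Reachable set includes: (0,0,0), (0,0,1), (0,0,2), (0,0,3), (0,0,4), (0,0,5), (0,0,6), (0,0,7), (0,1,0), (0,1,1), (0,1,2), (0,1,3) ...
Target (A=1, B=5, C=4) not in reachable set → no.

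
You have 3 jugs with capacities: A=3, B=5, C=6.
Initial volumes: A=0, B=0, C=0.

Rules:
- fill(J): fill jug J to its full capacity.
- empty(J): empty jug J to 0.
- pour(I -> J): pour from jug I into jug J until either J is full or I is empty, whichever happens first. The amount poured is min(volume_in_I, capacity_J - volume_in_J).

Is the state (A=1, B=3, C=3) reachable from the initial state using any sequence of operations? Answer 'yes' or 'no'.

Answer: no

Derivation:
BFS explored all 128 reachable states.
Reachable set includes: (0,0,0), (0,0,1), (0,0,2), (0,0,3), (0,0,4), (0,0,5), (0,0,6), (0,1,0), (0,1,1), (0,1,2), (0,1,3), (0,1,4) ...
Target (A=1, B=3, C=3) not in reachable set → no.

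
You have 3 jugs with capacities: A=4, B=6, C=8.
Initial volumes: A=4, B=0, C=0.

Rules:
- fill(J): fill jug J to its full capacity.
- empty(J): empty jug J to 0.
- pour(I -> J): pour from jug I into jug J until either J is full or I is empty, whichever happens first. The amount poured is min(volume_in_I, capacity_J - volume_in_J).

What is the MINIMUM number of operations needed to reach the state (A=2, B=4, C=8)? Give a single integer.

BFS from (A=4, B=0, C=0). One shortest path:
  1. fill(B) -> (A=4 B=6 C=0)
  2. pour(B -> C) -> (A=4 B=0 C=6)
  3. pour(A -> B) -> (A=0 B=4 C=6)
  4. fill(A) -> (A=4 B=4 C=6)
  5. pour(A -> C) -> (A=2 B=4 C=8)
Reached target in 5 moves.

Answer: 5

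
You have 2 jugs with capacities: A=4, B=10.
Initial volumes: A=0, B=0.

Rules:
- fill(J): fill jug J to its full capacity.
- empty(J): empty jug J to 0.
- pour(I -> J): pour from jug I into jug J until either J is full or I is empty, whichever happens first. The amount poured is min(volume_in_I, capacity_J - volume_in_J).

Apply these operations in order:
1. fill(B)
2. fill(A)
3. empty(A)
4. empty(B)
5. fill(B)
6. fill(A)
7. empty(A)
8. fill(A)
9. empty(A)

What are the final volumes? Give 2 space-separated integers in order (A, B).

Answer: 0 10

Derivation:
Step 1: fill(B) -> (A=0 B=10)
Step 2: fill(A) -> (A=4 B=10)
Step 3: empty(A) -> (A=0 B=10)
Step 4: empty(B) -> (A=0 B=0)
Step 5: fill(B) -> (A=0 B=10)
Step 6: fill(A) -> (A=4 B=10)
Step 7: empty(A) -> (A=0 B=10)
Step 8: fill(A) -> (A=4 B=10)
Step 9: empty(A) -> (A=0 B=10)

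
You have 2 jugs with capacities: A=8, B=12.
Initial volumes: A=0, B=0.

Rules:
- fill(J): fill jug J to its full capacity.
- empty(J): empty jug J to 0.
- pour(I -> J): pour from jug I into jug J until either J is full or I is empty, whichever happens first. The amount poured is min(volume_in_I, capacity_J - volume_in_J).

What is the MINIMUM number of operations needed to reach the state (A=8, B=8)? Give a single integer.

Answer: 3

Derivation:
BFS from (A=0, B=0). One shortest path:
  1. fill(A) -> (A=8 B=0)
  2. pour(A -> B) -> (A=0 B=8)
  3. fill(A) -> (A=8 B=8)
Reached target in 3 moves.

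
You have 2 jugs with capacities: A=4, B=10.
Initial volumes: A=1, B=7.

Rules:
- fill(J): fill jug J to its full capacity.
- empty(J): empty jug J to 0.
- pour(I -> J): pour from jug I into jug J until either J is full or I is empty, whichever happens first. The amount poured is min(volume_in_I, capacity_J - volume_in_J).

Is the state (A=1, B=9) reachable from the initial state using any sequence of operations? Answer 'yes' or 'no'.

BFS explored all 29 reachable states.
Reachable set includes: (0,0), (0,1), (0,2), (0,3), (0,4), (0,5), (0,6), (0,7), (0,8), (0,9), (0,10), (1,0) ...
Target (A=1, B=9) not in reachable set → no.

Answer: no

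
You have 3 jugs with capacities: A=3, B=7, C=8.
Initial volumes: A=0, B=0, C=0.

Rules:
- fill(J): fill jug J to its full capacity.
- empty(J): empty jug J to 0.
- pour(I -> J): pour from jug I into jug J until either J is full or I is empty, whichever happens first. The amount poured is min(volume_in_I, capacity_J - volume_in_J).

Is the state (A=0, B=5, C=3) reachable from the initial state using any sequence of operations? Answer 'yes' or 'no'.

Answer: yes

Derivation:
BFS from (A=0, B=0, C=0):
  1. fill(C) -> (A=0 B=0 C=8)
  2. pour(C -> A) -> (A=3 B=0 C=5)
  3. pour(C -> B) -> (A=3 B=5 C=0)
  4. pour(A -> C) -> (A=0 B=5 C=3)
Target reached → yes.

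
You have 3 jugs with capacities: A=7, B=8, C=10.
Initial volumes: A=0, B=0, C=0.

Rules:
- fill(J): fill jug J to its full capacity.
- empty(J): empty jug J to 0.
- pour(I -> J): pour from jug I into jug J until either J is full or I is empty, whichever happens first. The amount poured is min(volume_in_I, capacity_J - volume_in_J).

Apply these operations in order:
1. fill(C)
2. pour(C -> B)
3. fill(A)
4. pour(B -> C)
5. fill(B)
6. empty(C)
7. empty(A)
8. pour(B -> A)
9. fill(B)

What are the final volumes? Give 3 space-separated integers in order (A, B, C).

Step 1: fill(C) -> (A=0 B=0 C=10)
Step 2: pour(C -> B) -> (A=0 B=8 C=2)
Step 3: fill(A) -> (A=7 B=8 C=2)
Step 4: pour(B -> C) -> (A=7 B=0 C=10)
Step 5: fill(B) -> (A=7 B=8 C=10)
Step 6: empty(C) -> (A=7 B=8 C=0)
Step 7: empty(A) -> (A=0 B=8 C=0)
Step 8: pour(B -> A) -> (A=7 B=1 C=0)
Step 9: fill(B) -> (A=7 B=8 C=0)

Answer: 7 8 0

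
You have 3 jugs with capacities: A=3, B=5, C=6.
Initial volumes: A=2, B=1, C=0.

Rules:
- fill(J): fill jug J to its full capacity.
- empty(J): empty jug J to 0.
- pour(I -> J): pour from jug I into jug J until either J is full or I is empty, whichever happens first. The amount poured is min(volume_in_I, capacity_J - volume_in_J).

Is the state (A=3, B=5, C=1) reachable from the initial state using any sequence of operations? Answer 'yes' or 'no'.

Answer: yes

Derivation:
BFS from (A=2, B=1, C=0):
  1. fill(A) -> (A=3 B=1 C=0)
  2. pour(B -> C) -> (A=3 B=0 C=1)
  3. fill(B) -> (A=3 B=5 C=1)
Target reached → yes.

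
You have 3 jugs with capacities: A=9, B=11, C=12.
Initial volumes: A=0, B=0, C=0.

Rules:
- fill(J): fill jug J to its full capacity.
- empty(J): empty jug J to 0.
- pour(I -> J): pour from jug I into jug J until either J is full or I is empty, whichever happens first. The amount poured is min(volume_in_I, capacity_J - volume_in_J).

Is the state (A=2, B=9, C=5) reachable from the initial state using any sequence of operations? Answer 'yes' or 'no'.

BFS explored all 680 reachable states.
Reachable set includes: (0,0,0), (0,0,1), (0,0,2), (0,0,3), (0,0,4), (0,0,5), (0,0,6), (0,0,7), (0,0,8), (0,0,9), (0,0,10), (0,0,11) ...
Target (A=2, B=9, C=5) not in reachable set → no.

Answer: no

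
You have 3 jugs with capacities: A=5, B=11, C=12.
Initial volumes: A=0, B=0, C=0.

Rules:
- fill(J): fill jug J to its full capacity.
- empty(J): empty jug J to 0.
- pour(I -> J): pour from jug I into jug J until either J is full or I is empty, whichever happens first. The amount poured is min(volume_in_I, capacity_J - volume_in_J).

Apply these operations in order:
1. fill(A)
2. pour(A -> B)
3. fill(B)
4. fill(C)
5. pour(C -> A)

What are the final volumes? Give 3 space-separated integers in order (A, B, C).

Answer: 5 11 7

Derivation:
Step 1: fill(A) -> (A=5 B=0 C=0)
Step 2: pour(A -> B) -> (A=0 B=5 C=0)
Step 3: fill(B) -> (A=0 B=11 C=0)
Step 4: fill(C) -> (A=0 B=11 C=12)
Step 5: pour(C -> A) -> (A=5 B=11 C=7)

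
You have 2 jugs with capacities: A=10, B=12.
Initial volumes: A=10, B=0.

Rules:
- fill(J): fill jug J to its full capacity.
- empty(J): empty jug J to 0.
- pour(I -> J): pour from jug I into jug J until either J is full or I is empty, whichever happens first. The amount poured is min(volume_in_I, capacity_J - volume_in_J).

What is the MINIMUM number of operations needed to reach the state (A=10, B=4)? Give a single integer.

BFS from (A=10, B=0). One shortest path:
  1. empty(A) -> (A=0 B=0)
  2. fill(B) -> (A=0 B=12)
  3. pour(B -> A) -> (A=10 B=2)
  4. empty(A) -> (A=0 B=2)
  5. pour(B -> A) -> (A=2 B=0)
  6. fill(B) -> (A=2 B=12)
  7. pour(B -> A) -> (A=10 B=4)
Reached target in 7 moves.

Answer: 7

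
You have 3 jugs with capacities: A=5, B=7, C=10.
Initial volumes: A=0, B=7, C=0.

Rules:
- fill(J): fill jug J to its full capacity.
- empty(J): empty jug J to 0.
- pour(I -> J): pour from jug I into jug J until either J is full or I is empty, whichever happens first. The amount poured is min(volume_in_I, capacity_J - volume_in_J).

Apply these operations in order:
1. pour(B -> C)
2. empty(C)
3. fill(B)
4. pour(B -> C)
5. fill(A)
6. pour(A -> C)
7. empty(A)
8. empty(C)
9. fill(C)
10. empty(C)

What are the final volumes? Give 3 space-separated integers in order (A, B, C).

Step 1: pour(B -> C) -> (A=0 B=0 C=7)
Step 2: empty(C) -> (A=0 B=0 C=0)
Step 3: fill(B) -> (A=0 B=7 C=0)
Step 4: pour(B -> C) -> (A=0 B=0 C=7)
Step 5: fill(A) -> (A=5 B=0 C=7)
Step 6: pour(A -> C) -> (A=2 B=0 C=10)
Step 7: empty(A) -> (A=0 B=0 C=10)
Step 8: empty(C) -> (A=0 B=0 C=0)
Step 9: fill(C) -> (A=0 B=0 C=10)
Step 10: empty(C) -> (A=0 B=0 C=0)

Answer: 0 0 0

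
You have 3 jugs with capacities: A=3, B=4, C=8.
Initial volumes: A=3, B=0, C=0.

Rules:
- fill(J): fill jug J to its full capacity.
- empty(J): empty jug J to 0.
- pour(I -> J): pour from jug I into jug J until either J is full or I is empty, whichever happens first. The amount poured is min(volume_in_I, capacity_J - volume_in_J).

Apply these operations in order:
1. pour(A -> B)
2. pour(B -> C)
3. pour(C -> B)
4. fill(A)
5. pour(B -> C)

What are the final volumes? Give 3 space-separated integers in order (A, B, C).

Step 1: pour(A -> B) -> (A=0 B=3 C=0)
Step 2: pour(B -> C) -> (A=0 B=0 C=3)
Step 3: pour(C -> B) -> (A=0 B=3 C=0)
Step 4: fill(A) -> (A=3 B=3 C=0)
Step 5: pour(B -> C) -> (A=3 B=0 C=3)

Answer: 3 0 3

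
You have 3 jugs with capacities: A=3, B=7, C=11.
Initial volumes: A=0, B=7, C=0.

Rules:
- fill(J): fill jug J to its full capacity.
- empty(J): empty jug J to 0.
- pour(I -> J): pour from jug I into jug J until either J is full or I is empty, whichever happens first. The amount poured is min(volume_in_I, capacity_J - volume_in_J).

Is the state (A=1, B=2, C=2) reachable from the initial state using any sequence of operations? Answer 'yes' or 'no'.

BFS explored all 264 reachable states.
Reachable set includes: (0,0,0), (0,0,1), (0,0,2), (0,0,3), (0,0,4), (0,0,5), (0,0,6), (0,0,7), (0,0,8), (0,0,9), (0,0,10), (0,0,11) ...
Target (A=1, B=2, C=2) not in reachable set → no.

Answer: no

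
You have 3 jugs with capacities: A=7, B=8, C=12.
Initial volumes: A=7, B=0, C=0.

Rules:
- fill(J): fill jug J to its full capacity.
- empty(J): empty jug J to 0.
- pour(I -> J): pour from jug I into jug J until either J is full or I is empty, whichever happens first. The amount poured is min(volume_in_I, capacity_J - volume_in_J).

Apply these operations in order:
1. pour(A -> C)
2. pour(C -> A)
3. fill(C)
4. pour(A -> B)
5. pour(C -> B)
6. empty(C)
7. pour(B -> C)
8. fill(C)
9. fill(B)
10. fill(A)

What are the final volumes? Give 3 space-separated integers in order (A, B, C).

Step 1: pour(A -> C) -> (A=0 B=0 C=7)
Step 2: pour(C -> A) -> (A=7 B=0 C=0)
Step 3: fill(C) -> (A=7 B=0 C=12)
Step 4: pour(A -> B) -> (A=0 B=7 C=12)
Step 5: pour(C -> B) -> (A=0 B=8 C=11)
Step 6: empty(C) -> (A=0 B=8 C=0)
Step 7: pour(B -> C) -> (A=0 B=0 C=8)
Step 8: fill(C) -> (A=0 B=0 C=12)
Step 9: fill(B) -> (A=0 B=8 C=12)
Step 10: fill(A) -> (A=7 B=8 C=12)

Answer: 7 8 12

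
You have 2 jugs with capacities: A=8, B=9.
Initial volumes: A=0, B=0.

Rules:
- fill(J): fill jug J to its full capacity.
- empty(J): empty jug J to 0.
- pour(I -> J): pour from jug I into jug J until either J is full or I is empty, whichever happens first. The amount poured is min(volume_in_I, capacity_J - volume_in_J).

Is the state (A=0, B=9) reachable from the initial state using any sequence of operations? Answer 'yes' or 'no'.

BFS from (A=0, B=0):
  1. fill(B) -> (A=0 B=9)
Target reached → yes.

Answer: yes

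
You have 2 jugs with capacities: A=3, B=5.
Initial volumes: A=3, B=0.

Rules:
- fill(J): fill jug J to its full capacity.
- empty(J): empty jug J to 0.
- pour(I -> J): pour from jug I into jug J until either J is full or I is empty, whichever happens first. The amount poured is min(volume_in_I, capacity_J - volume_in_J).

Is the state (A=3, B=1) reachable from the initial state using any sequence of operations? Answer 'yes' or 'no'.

BFS from (A=3, B=0):
  1. pour(A -> B) -> (A=0 B=3)
  2. fill(A) -> (A=3 B=3)
  3. pour(A -> B) -> (A=1 B=5)
  4. empty(B) -> (A=1 B=0)
  5. pour(A -> B) -> (A=0 B=1)
  6. fill(A) -> (A=3 B=1)
Target reached → yes.

Answer: yes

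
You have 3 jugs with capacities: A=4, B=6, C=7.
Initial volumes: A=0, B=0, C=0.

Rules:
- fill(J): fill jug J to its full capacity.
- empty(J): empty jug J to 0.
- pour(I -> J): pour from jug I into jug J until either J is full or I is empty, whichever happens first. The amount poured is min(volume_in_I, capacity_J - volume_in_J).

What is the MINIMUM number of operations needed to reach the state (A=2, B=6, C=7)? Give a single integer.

BFS from (A=0, B=0, C=0). One shortest path:
  1. fill(A) -> (A=4 B=0 C=0)
  2. fill(C) -> (A=4 B=0 C=7)
  3. pour(A -> B) -> (A=0 B=4 C=7)
  4. fill(A) -> (A=4 B=4 C=7)
  5. pour(A -> B) -> (A=2 B=6 C=7)
Reached target in 5 moves.

Answer: 5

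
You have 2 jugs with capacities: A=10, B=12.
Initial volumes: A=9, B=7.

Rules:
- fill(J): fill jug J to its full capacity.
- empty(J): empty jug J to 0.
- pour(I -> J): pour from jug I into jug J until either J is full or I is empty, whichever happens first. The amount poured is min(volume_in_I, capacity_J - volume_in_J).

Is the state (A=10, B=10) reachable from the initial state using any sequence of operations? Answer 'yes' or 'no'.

Answer: yes

Derivation:
BFS from (A=9, B=7):
  1. fill(A) -> (A=10 B=7)
  2. empty(B) -> (A=10 B=0)
  3. pour(A -> B) -> (A=0 B=10)
  4. fill(A) -> (A=10 B=10)
Target reached → yes.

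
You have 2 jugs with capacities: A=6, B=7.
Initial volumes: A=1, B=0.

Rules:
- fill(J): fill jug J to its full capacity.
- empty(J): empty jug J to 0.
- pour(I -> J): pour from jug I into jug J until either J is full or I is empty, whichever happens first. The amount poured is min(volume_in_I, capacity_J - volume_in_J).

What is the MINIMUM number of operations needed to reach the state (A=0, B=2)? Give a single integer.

BFS from (A=1, B=0). One shortest path:
  1. fill(B) -> (A=1 B=7)
  2. pour(B -> A) -> (A=6 B=2)
  3. empty(A) -> (A=0 B=2)
Reached target in 3 moves.

Answer: 3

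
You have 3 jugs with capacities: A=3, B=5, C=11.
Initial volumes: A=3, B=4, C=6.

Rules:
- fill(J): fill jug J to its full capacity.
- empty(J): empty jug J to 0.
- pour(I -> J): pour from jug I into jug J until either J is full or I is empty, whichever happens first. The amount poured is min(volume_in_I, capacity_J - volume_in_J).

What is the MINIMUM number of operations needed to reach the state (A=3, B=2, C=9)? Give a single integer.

BFS from (A=3, B=4, C=6). One shortest path:
  1. fill(B) -> (A=3 B=5 C=6)
  2. pour(A -> C) -> (A=0 B=5 C=9)
  3. pour(B -> A) -> (A=3 B=2 C=9)
Reached target in 3 moves.

Answer: 3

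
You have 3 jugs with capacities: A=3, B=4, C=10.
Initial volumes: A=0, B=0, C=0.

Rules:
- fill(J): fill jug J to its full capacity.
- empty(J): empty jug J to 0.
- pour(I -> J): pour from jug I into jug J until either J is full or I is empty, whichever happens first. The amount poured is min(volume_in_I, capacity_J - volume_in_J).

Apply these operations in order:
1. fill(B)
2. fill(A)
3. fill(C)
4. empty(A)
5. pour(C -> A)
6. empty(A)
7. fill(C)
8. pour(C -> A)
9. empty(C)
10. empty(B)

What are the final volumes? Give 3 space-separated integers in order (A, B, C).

Step 1: fill(B) -> (A=0 B=4 C=0)
Step 2: fill(A) -> (A=3 B=4 C=0)
Step 3: fill(C) -> (A=3 B=4 C=10)
Step 4: empty(A) -> (A=0 B=4 C=10)
Step 5: pour(C -> A) -> (A=3 B=4 C=7)
Step 6: empty(A) -> (A=0 B=4 C=7)
Step 7: fill(C) -> (A=0 B=4 C=10)
Step 8: pour(C -> A) -> (A=3 B=4 C=7)
Step 9: empty(C) -> (A=3 B=4 C=0)
Step 10: empty(B) -> (A=3 B=0 C=0)

Answer: 3 0 0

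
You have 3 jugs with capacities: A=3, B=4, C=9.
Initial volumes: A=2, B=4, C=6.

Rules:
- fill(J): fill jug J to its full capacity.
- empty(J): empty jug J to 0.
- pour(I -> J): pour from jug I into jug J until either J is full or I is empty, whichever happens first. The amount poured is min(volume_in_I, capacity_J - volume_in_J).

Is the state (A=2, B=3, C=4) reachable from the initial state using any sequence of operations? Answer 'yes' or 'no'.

BFS explored all 152 reachable states.
Reachable set includes: (0,0,0), (0,0,1), (0,0,2), (0,0,3), (0,0,4), (0,0,5), (0,0,6), (0,0,7), (0,0,8), (0,0,9), (0,1,0), (0,1,1) ...
Target (A=2, B=3, C=4) not in reachable set → no.

Answer: no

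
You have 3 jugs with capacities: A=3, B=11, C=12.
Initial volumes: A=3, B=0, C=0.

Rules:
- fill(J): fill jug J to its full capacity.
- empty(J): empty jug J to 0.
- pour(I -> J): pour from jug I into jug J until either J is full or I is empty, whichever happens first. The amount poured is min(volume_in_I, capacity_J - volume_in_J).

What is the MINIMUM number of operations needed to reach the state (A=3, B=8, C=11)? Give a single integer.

Answer: 5

Derivation:
BFS from (A=3, B=0, C=0). One shortest path:
  1. empty(A) -> (A=0 B=0 C=0)
  2. fill(B) -> (A=0 B=11 C=0)
  3. pour(B -> C) -> (A=0 B=0 C=11)
  4. fill(B) -> (A=0 B=11 C=11)
  5. pour(B -> A) -> (A=3 B=8 C=11)
Reached target in 5 moves.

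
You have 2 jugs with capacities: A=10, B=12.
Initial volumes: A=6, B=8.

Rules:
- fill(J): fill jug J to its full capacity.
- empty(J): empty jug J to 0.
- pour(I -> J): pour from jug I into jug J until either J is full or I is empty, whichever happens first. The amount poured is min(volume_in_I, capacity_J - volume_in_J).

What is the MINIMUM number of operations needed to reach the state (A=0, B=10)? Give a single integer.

BFS from (A=6, B=8). One shortest path:
  1. fill(A) -> (A=10 B=8)
  2. empty(B) -> (A=10 B=0)
  3. pour(A -> B) -> (A=0 B=10)
Reached target in 3 moves.

Answer: 3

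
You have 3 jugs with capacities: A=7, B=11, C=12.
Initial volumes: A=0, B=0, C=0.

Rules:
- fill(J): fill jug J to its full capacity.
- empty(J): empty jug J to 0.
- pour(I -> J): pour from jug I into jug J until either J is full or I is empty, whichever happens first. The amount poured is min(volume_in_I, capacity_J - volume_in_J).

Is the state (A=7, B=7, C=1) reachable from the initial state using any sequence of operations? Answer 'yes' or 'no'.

BFS from (A=0, B=0, C=0):
  1. fill(A) -> (A=7 B=0 C=0)
  2. fill(C) -> (A=7 B=0 C=12)
  3. pour(C -> B) -> (A=7 B=11 C=1)
  4. empty(B) -> (A=7 B=0 C=1)
  5. pour(A -> B) -> (A=0 B=7 C=1)
  6. fill(A) -> (A=7 B=7 C=1)
Target reached → yes.

Answer: yes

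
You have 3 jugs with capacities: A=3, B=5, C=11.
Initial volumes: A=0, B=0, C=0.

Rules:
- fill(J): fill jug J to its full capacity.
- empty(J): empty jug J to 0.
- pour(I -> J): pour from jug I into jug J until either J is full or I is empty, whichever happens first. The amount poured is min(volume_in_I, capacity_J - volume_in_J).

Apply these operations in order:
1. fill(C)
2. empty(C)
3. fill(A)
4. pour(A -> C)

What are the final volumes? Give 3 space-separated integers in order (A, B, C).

Answer: 0 0 3

Derivation:
Step 1: fill(C) -> (A=0 B=0 C=11)
Step 2: empty(C) -> (A=0 B=0 C=0)
Step 3: fill(A) -> (A=3 B=0 C=0)
Step 4: pour(A -> C) -> (A=0 B=0 C=3)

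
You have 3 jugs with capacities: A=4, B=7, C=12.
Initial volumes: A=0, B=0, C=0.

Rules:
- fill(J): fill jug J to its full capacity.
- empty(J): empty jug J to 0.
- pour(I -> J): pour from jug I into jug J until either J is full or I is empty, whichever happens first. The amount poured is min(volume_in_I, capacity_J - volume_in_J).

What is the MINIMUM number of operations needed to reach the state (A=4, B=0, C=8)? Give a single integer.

BFS from (A=0, B=0, C=0). One shortest path:
  1. fill(C) -> (A=0 B=0 C=12)
  2. pour(C -> A) -> (A=4 B=0 C=8)
Reached target in 2 moves.

Answer: 2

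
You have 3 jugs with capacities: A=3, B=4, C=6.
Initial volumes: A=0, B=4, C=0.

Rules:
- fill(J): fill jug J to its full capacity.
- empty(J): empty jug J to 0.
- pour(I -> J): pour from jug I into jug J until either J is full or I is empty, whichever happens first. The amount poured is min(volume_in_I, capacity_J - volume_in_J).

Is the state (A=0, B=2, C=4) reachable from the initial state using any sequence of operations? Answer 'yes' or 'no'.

Answer: yes

Derivation:
BFS from (A=0, B=4, C=0):
  1. empty(B) -> (A=0 B=0 C=0)
  2. fill(C) -> (A=0 B=0 C=6)
  3. pour(C -> B) -> (A=0 B=4 C=2)
  4. pour(C -> A) -> (A=2 B=4 C=0)
  5. pour(B -> C) -> (A=2 B=0 C=4)
  6. pour(A -> B) -> (A=0 B=2 C=4)
Target reached → yes.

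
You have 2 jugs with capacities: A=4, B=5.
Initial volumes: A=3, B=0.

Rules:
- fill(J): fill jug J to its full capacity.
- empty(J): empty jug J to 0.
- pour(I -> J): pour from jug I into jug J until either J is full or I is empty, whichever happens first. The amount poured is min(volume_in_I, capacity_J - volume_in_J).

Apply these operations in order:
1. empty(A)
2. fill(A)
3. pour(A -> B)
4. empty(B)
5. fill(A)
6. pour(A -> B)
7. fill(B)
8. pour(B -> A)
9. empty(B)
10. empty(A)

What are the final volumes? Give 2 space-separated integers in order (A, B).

Step 1: empty(A) -> (A=0 B=0)
Step 2: fill(A) -> (A=4 B=0)
Step 3: pour(A -> B) -> (A=0 B=4)
Step 4: empty(B) -> (A=0 B=0)
Step 5: fill(A) -> (A=4 B=0)
Step 6: pour(A -> B) -> (A=0 B=4)
Step 7: fill(B) -> (A=0 B=5)
Step 8: pour(B -> A) -> (A=4 B=1)
Step 9: empty(B) -> (A=4 B=0)
Step 10: empty(A) -> (A=0 B=0)

Answer: 0 0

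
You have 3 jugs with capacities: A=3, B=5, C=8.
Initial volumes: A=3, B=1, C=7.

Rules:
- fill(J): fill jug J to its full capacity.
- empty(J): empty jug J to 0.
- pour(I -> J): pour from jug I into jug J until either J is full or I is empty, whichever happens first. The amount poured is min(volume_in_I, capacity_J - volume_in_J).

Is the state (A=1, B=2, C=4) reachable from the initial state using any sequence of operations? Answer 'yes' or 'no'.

Answer: no

Derivation:
BFS explored all 160 reachable states.
Reachable set includes: (0,0,0), (0,0,1), (0,0,2), (0,0,3), (0,0,4), (0,0,5), (0,0,6), (0,0,7), (0,0,8), (0,1,0), (0,1,1), (0,1,2) ...
Target (A=1, B=2, C=4) not in reachable set → no.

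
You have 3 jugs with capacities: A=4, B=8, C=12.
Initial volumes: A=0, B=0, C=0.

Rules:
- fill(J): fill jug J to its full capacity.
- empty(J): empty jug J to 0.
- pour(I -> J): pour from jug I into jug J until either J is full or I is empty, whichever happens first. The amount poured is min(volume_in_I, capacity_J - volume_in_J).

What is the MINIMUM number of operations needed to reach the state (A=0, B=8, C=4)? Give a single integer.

BFS from (A=0, B=0, C=0). One shortest path:
  1. fill(C) -> (A=0 B=0 C=12)
  2. pour(C -> B) -> (A=0 B=8 C=4)
Reached target in 2 moves.

Answer: 2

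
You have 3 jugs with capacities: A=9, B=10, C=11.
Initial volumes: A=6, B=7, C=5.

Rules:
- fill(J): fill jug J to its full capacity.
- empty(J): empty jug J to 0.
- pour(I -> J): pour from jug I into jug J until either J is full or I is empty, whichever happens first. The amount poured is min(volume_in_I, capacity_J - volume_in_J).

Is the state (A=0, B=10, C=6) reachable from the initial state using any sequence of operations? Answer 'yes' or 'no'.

BFS from (A=6, B=7, C=5):
  1. fill(B) -> (A=6 B=10 C=5)
  2. empty(C) -> (A=6 B=10 C=0)
  3. pour(A -> C) -> (A=0 B=10 C=6)
Target reached → yes.

Answer: yes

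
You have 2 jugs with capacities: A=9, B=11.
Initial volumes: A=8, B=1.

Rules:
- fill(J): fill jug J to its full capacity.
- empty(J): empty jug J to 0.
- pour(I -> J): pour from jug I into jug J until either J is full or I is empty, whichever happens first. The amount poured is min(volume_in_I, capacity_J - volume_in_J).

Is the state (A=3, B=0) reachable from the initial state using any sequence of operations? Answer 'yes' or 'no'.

Answer: yes

Derivation:
BFS from (A=8, B=1):
  1. empty(A) -> (A=0 B=1)
  2. pour(B -> A) -> (A=1 B=0)
  3. fill(B) -> (A=1 B=11)
  4. pour(B -> A) -> (A=9 B=3)
  5. empty(A) -> (A=0 B=3)
  6. pour(B -> A) -> (A=3 B=0)
Target reached → yes.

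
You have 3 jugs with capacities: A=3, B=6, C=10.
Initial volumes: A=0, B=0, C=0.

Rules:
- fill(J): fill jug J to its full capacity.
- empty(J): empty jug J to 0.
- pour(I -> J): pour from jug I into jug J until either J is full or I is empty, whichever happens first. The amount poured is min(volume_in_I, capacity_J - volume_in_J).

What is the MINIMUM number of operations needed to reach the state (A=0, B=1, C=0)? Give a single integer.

BFS from (A=0, B=0, C=0). One shortest path:
  1. fill(C) -> (A=0 B=0 C=10)
  2. pour(C -> A) -> (A=3 B=0 C=7)
  3. empty(A) -> (A=0 B=0 C=7)
  4. pour(C -> B) -> (A=0 B=6 C=1)
  5. empty(B) -> (A=0 B=0 C=1)
  6. pour(C -> B) -> (A=0 B=1 C=0)
Reached target in 6 moves.

Answer: 6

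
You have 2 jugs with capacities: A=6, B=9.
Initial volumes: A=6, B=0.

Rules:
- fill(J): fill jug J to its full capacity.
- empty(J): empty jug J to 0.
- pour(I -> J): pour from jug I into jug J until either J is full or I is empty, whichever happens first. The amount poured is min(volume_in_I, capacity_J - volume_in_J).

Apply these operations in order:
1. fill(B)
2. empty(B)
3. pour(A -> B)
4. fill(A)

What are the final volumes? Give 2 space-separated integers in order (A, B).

Answer: 6 6

Derivation:
Step 1: fill(B) -> (A=6 B=9)
Step 2: empty(B) -> (A=6 B=0)
Step 3: pour(A -> B) -> (A=0 B=6)
Step 4: fill(A) -> (A=6 B=6)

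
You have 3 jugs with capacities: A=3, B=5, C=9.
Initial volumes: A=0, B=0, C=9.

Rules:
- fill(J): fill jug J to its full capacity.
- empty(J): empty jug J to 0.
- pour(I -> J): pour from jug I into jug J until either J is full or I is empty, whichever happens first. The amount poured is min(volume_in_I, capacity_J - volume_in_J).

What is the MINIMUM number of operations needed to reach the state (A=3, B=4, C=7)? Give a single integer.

Answer: 6

Derivation:
BFS from (A=0, B=0, C=9). One shortest path:
  1. pour(C -> B) -> (A=0 B=5 C=4)
  2. pour(B -> A) -> (A=3 B=2 C=4)
  3. pour(A -> C) -> (A=0 B=2 C=7)
  4. pour(B -> A) -> (A=2 B=0 C=7)
  5. fill(B) -> (A=2 B=5 C=7)
  6. pour(B -> A) -> (A=3 B=4 C=7)
Reached target in 6 moves.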